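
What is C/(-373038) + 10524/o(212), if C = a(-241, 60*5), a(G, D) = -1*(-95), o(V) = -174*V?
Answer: -81861589/286679703 ≈ -0.28555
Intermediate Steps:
a(G, D) = 95
C = 95
C/(-373038) + 10524/o(212) = 95/(-373038) + 10524/((-174*212)) = 95*(-1/373038) + 10524/(-36888) = -95/373038 + 10524*(-1/36888) = -95/373038 - 877/3074 = -81861589/286679703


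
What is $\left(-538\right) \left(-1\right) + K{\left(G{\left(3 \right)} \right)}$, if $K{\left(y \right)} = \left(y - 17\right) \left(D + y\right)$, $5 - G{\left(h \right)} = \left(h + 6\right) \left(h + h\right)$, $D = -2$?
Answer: $3904$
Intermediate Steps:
$G{\left(h \right)} = 5 - 2 h \left(6 + h\right)$ ($G{\left(h \right)} = 5 - \left(h + 6\right) \left(h + h\right) = 5 - \left(6 + h\right) 2 h = 5 - 2 h \left(6 + h\right)$)
$K{\left(y \right)} = \left(-17 + y\right) \left(-2 + y\right)$ ($K{\left(y \right)} = \left(y - 17\right) \left(-2 + y\right) = \left(-17 + y\right) \left(-2 + y\right)$)
$\left(-538\right) \left(-1\right) + K{\left(G{\left(3 \right)} \right)} = \left(-538\right) \left(-1\right) + \left(34 + \left(5 - 36 - 2 \cdot 3^{2}\right)^{2} - 19 \left(5 - 36 - 2 \cdot 3^{2}\right)\right) = 538 + \left(34 + \left(5 - 36 - 18\right)^{2} - 19 \left(5 - 36 - 18\right)\right) = 538 + \left(34 + \left(-49\right)^{2} - -931\right) = 538 + \left(34 + 2401 + 931\right) = 538 + 3366 = 3904$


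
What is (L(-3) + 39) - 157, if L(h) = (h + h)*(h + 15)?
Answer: -190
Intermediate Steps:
L(h) = 2*h*(15 + h) (L(h) = (2*h)*(15 + h) = 2*h*(15 + h))
(L(-3) + 39) - 157 = (2*(-3)*(15 - 3) + 39) - 157 = (2*(-3)*12 + 39) - 157 = (-72 + 39) - 157 = -33 - 157 = -190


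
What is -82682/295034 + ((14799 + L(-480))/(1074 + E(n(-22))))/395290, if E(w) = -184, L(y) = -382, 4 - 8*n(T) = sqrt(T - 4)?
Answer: -14541971909511/51897675487700 ≈ -0.28020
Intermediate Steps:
n(T) = 1/2 - sqrt(-4 + T)/8 (n(T) = 1/2 - sqrt(T - 4)/8 = 1/2 - sqrt(-4 + T)/8)
-82682/295034 + ((14799 + L(-480))/(1074 + E(n(-22))))/395290 = -82682/295034 + ((14799 - 382)/(1074 - 184))/395290 = -82682*1/295034 + (14417/890)*(1/395290) = -41341/147517 + (14417*(1/890))*(1/395290) = -41341/147517 + (14417/890)*(1/395290) = -41341/147517 + 14417/351808100 = -14541971909511/51897675487700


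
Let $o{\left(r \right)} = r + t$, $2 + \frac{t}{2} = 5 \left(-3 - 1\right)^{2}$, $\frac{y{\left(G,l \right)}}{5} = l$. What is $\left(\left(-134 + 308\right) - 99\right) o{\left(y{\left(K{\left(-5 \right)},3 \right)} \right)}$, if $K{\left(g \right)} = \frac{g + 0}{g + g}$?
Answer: $12825$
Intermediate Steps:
$K{\left(g \right)} = \frac{1}{2}$ ($K{\left(g \right)} = \frac{g}{2 g} = g \frac{1}{2 g} = \frac{1}{2}$)
$y{\left(G,l \right)} = 5 l$
$t = 156$ ($t = -4 + 2 \cdot 5 \left(-3 - 1\right)^{2} = -4 + 2 \cdot 5 \left(-4\right)^{2} = -4 + 2 \cdot 5 \cdot 16 = -4 + 2 \cdot 80 = -4 + 160 = 156$)
$o{\left(r \right)} = 156 + r$ ($o{\left(r \right)} = r + 156 = 156 + r$)
$\left(\left(-134 + 308\right) - 99\right) o{\left(y{\left(K{\left(-5 \right)},3 \right)} \right)} = \left(\left(-134 + 308\right) - 99\right) \left(156 + 5 \cdot 3\right) = \left(174 - 99\right) \left(156 + 15\right) = 75 \cdot 171 = 12825$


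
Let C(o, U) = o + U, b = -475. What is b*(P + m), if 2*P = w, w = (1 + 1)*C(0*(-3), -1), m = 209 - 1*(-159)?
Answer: -174325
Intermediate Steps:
m = 368 (m = 209 + 159 = 368)
C(o, U) = U + o
w = -2 (w = (1 + 1)*(-1 + 0*(-3)) = 2*(-1 + 0) = 2*(-1) = -2)
P = -1 (P = (½)*(-2) = -1)
b*(P + m) = -475*(-1 + 368) = -475*367 = -174325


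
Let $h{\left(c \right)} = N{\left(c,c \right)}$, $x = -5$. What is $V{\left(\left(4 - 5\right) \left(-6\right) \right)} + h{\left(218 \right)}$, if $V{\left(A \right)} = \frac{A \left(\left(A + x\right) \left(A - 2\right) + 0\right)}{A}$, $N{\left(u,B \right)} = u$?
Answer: $222$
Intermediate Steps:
$h{\left(c \right)} = c$
$V{\left(A \right)} = \left(-5 + A\right) \left(-2 + A\right)$ ($V{\left(A \right)} = \frac{A \left(\left(A - 5\right) \left(A - 2\right) + 0\right)}{A} = \frac{A \left(\left(-5 + A\right) \left(-2 + A\right) + 0\right)}{A} = \frac{A \left(-5 + A\right) \left(-2 + A\right)}{A} = \left(-5 + A\right) \left(-2 + A\right)$)
$V{\left(\left(4 - 5\right) \left(-6\right) \right)} + h{\left(218 \right)} = \left(10 + \left(\left(4 - 5\right) \left(-6\right)\right)^{2} - 7 \left(4 - 5\right) \left(-6\right)\right) + 218 = \left(10 + \left(\left(-1\right) \left(-6\right)\right)^{2} - 7 \left(\left(-1\right) \left(-6\right)\right)\right) + 218 = \left(10 + 6^{2} - 42\right) + 218 = \left(10 + 36 - 42\right) + 218 = 4 + 218 = 222$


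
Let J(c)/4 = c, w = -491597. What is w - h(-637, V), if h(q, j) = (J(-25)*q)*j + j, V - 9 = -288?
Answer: 17280982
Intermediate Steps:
J(c) = 4*c
V = -279 (V = 9 - 288 = -279)
h(q, j) = j - 100*j*q (h(q, j) = ((4*(-25))*q)*j + j = (-100*q)*j + j = -100*j*q + j = j - 100*j*q)
w - h(-637, V) = -491597 - (-279)*(1 - 100*(-637)) = -491597 - (-279)*(1 + 63700) = -491597 - (-279)*63701 = -491597 - 1*(-17772579) = -491597 + 17772579 = 17280982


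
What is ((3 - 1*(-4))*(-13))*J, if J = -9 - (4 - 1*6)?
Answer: 637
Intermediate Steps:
J = -7 (J = -9 - (4 - 6) = -9 - 1*(-2) = -9 + 2 = -7)
((3 - 1*(-4))*(-13))*J = ((3 - 1*(-4))*(-13))*(-7) = ((3 + 4)*(-13))*(-7) = (7*(-13))*(-7) = -91*(-7) = 637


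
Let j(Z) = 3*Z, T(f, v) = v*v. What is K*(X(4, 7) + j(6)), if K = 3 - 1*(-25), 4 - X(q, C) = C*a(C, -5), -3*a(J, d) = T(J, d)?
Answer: 6748/3 ≈ 2249.3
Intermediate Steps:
T(f, v) = v²
a(J, d) = -d²/3
X(q, C) = 4 + 25*C/3 (X(q, C) = 4 - C*(-⅓*(-5)²) = 4 - C*(-⅓*25) = 4 - C*(-25)/3 = 4 - (-25)*C/3 = 4 + 25*C/3)
K = 28 (K = 3 + 25 = 28)
K*(X(4, 7) + j(6)) = 28*((4 + (25/3)*7) + 3*6) = 28*((4 + 175/3) + 18) = 28*(187/3 + 18) = 28*(241/3) = 6748/3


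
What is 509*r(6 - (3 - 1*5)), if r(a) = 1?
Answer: 509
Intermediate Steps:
509*r(6 - (3 - 1*5)) = 509*1 = 509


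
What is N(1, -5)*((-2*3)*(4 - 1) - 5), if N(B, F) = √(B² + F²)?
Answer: -23*√26 ≈ -117.28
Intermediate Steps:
N(1, -5)*((-2*3)*(4 - 1) - 5) = √(1² + (-5)²)*((-2*3)*(4 - 1) - 5) = √(1 + 25)*(-6*3 - 5) = √26*(-18 - 5) = √26*(-23) = -23*√26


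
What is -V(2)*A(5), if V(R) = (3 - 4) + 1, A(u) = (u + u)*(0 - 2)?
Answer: 0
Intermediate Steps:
A(u) = -4*u (A(u) = (2*u)*(-2) = -4*u)
V(R) = 0 (V(R) = -1 + 1 = 0)
-V(2)*A(5) = -0*(-4*5) = -0*(-20) = -1*0 = 0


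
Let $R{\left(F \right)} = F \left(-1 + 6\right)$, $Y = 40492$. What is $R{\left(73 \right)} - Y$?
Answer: $-40127$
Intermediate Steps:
$R{\left(F \right)} = 5 F$ ($R{\left(F \right)} = F 5 = 5 F$)
$R{\left(73 \right)} - Y = 5 \cdot 73 - 40492 = 365 - 40492 = -40127$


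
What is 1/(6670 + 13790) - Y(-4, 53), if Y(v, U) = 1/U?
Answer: -20407/1084380 ≈ -0.018819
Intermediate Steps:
1/(6670 + 13790) - Y(-4, 53) = 1/(6670 + 13790) - 1/53 = 1/20460 - 1*1/53 = 1/20460 - 1/53 = -20407/1084380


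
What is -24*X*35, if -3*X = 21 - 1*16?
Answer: 1400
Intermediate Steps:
X = -5/3 (X = -(21 - 1*16)/3 = -(21 - 16)/3 = -1/3*5 = -5/3 ≈ -1.6667)
-24*X*35 = -24*(-5/3)*35 = 40*35 = 1400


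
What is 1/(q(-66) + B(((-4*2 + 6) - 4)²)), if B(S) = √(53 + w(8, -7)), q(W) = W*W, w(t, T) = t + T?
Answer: 242/1054149 - √6/6324894 ≈ 0.00022918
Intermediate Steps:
w(t, T) = T + t
q(W) = W²
B(S) = 3*√6 (B(S) = √(53 + (-7 + 8)) = √(53 + 1) = √54 = 3*√6)
1/(q(-66) + B(((-4*2 + 6) - 4)²)) = 1/((-66)² + 3*√6) = 1/(4356 + 3*√6)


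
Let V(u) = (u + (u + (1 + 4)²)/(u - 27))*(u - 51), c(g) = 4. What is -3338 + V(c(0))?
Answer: -79735/23 ≈ -3466.7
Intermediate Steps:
V(u) = (-51 + u)*(u + (25 + u)/(-27 + u)) (V(u) = (u + (u + 5²)/(-27 + u))*(-51 + u) = (u + (u + 25)/(-27 + u))*(-51 + u) = (u + (25 + u)/(-27 + u))*(-51 + u) = (-51 + u)*(u + (25 + u)/(-27 + u)))
-3338 + V(c(0)) = -3338 + (-1275 + 4³ - 77*4² + 1351*4)/(-27 + 4) = -3338 + (-1275 + 64 - 77*16 + 5404)/(-23) = -3338 - (-1275 + 64 - 1232 + 5404)/23 = -3338 - 1/23*2961 = -3338 - 2961/23 = -79735/23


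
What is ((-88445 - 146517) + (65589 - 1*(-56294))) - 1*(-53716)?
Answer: -59363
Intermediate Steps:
((-88445 - 146517) + (65589 - 1*(-56294))) - 1*(-53716) = (-234962 + (65589 + 56294)) + 53716 = (-234962 + 121883) + 53716 = -113079 + 53716 = -59363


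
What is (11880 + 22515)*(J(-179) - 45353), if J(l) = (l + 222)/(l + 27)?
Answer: -237108777105/152 ≈ -1.5599e+9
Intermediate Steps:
J(l) = (222 + l)/(27 + l)
(11880 + 22515)*(J(-179) - 45353) = (11880 + 22515)*((222 - 179)/(27 - 179) - 45353) = 34395*(43/(-152) - 45353) = 34395*(-1/152*43 - 45353) = 34395*(-43/152 - 45353) = 34395*(-6893699/152) = -237108777105/152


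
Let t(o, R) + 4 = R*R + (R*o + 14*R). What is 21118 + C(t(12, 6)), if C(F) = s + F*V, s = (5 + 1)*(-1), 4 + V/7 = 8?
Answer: 26376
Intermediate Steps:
t(o, R) = -4 + R**2 + 14*R + R*o (t(o, R) = -4 + (R*R + (R*o + 14*R)) = -4 + (R**2 + (14*R + R*o)) = -4 + (R**2 + 14*R + R*o) = -4 + R**2 + 14*R + R*o)
V = 28 (V = -28 + 7*8 = -28 + 56 = 28)
s = -6 (s = 6*(-1) = -6)
C(F) = -6 + 28*F (C(F) = -6 + F*28 = -6 + 28*F)
21118 + C(t(12, 6)) = 21118 + (-6 + 28*(-4 + 6**2 + 14*6 + 6*12)) = 21118 + (-6 + 28*(-4 + 36 + 84 + 72)) = 21118 + (-6 + 28*188) = 21118 + (-6 + 5264) = 21118 + 5258 = 26376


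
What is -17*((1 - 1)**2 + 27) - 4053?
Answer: -4512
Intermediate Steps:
-17*((1 - 1)**2 + 27) - 4053 = -17*(0**2 + 27) - 4053 = -17*(0 + 27) - 4053 = -17*27 - 4053 = -459 - 4053 = -4512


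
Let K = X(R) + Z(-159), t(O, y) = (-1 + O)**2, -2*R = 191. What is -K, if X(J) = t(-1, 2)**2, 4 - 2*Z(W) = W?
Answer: -195/2 ≈ -97.500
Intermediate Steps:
R = -191/2 (R = -1/2*191 = -191/2 ≈ -95.500)
Z(W) = 2 - W/2
X(J) = 16 (X(J) = ((-1 - 1)**2)**2 = ((-2)**2)**2 = 4**2 = 16)
K = 195/2 (K = 16 + (2 - 1/2*(-159)) = 16 + (2 + 159/2) = 16 + 163/2 = 195/2 ≈ 97.500)
-K = -1*195/2 = -195/2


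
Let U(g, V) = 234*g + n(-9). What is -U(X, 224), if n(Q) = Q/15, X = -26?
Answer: 30423/5 ≈ 6084.6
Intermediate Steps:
n(Q) = Q/15 (n(Q) = Q*(1/15) = Q/15)
U(g, V) = -⅗ + 234*g (U(g, V) = 234*g + (1/15)*(-9) = 234*g - ⅗ = -⅗ + 234*g)
-U(X, 224) = -(-⅗ + 234*(-26)) = -(-⅗ - 6084) = -1*(-30423/5) = 30423/5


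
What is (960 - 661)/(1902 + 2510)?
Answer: 299/4412 ≈ 0.067770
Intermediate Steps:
(960 - 661)/(1902 + 2510) = 299/4412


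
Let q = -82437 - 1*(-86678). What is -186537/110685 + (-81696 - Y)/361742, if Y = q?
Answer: -25663401433/13346471090 ≈ -1.9229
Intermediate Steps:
q = 4241 (q = -82437 + 86678 = 4241)
Y = 4241
-186537/110685 + (-81696 - Y)/361742 = -186537/110685 + (-81696 - 1*4241)/361742 = -186537*1/110685 + (-81696 - 4241)*(1/361742) = -62179/36895 - 85937*1/361742 = -62179/36895 - 85937/361742 = -25663401433/13346471090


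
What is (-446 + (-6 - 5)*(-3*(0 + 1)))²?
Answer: 170569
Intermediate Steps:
(-446 + (-6 - 5)*(-3*(0 + 1)))² = (-446 - (-33))² = (-446 - 11*(-3))² = (-446 + 33)² = (-413)² = 170569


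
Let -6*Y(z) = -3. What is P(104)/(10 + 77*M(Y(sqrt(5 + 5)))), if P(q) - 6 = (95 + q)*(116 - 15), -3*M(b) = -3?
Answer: 20105/87 ≈ 231.09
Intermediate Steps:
Y(z) = 1/2 (Y(z) = -1/6*(-3) = 1/2)
M(b) = 1 (M(b) = -1/3*(-3) = 1)
P(q) = 9601 + 101*q (P(q) = 6 + (95 + q)*(116 - 15) = 6 + (95 + q)*101 = 6 + (9595 + 101*q) = 9601 + 101*q)
P(104)/(10 + 77*M(Y(sqrt(5 + 5)))) = (9601 + 101*104)/(10 + 77*1) = (9601 + 10504)/(10 + 77) = 20105/87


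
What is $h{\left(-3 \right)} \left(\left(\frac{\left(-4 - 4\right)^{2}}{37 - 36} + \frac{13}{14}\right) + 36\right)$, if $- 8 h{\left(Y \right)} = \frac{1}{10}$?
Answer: $- \frac{1413}{1120} \approx -1.2616$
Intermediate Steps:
$h{\left(Y \right)} = - \frac{1}{80}$ ($h{\left(Y \right)} = - \frac{1}{8 \cdot 10} = \left(- \frac{1}{8}\right) \frac{1}{10} = - \frac{1}{80}$)
$h{\left(-3 \right)} \left(\left(\frac{\left(-4 - 4\right)^{2}}{37 - 36} + \frac{13}{14}\right) + 36\right) = - \frac{\left(\frac{\left(-4 - 4\right)^{2}}{37 - 36} + \frac{13}{14}\right) + 36}{80} = - \frac{\left(\frac{\left(-8\right)^{2}}{1} + 13 \cdot \frac{1}{14}\right) + 36}{80} = - \frac{\left(64 \cdot 1 + \frac{13}{14}\right) + 36}{80} = - \frac{\left(64 + \frac{13}{14}\right) + 36}{80} = - \frac{\frac{909}{14} + 36}{80} = \left(- \frac{1}{80}\right) \frac{1413}{14} = - \frac{1413}{1120}$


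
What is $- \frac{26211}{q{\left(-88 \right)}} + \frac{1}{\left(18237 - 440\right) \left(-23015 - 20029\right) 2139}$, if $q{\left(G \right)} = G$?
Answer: $\frac{10737268338552071}{36048972331944} \approx 297.85$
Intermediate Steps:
$- \frac{26211}{q{\left(-88 \right)}} + \frac{1}{\left(18237 - 440\right) \left(-23015 - 20029\right) 2139} = - \frac{26211}{-88} + \frac{1}{\left(18237 - 440\right) \left(-23015 - 20029\right) 2139} = \left(-26211\right) \left(- \frac{1}{88}\right) + \frac{1}{17797 \left(-43044\right)} \frac{1}{2139} = \frac{26211}{88} + \frac{1}{-766054068} \cdot \frac{1}{2139} = \frac{26211}{88} - \frac{1}{1638589651452} = \frac{10737268338552071}{36048972331944}$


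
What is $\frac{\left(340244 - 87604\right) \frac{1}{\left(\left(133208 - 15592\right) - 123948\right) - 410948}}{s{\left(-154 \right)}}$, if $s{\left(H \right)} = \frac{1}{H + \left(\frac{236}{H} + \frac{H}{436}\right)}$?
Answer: $\frac{4131764563}{43777888} \approx 94.38$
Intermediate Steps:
$s{\left(H \right)} = \frac{1}{\frac{236}{H} + \frac{437 H}{436}}$ ($s{\left(H \right)} = \frac{1}{H + \left(\frac{236}{H} + H \frac{1}{436}\right)} = \frac{1}{H + \left(\frac{236}{H} + \frac{H}{436}\right)} = \frac{1}{\frac{236}{H} + \frac{437 H}{436}}$)
$\frac{\left(340244 - 87604\right) \frac{1}{\left(\left(133208 - 15592\right) - 123948\right) - 410948}}{s{\left(-154 \right)}} = \frac{\left(340244 - 87604\right) \frac{1}{\left(\left(133208 - 15592\right) - 123948\right) - 410948}}{436 \left(-154\right) \frac{1}{102896 + 437 \left(-154\right)^{2}}} = \frac{252640 \frac{1}{\left(117616 - 123948\right) - 410948}}{436 \left(-154\right) \frac{1}{102896 + 437 \cdot 23716}} = \frac{252640 \frac{1}{-6332 - 410948}}{436 \left(-154\right) \frac{1}{102896 + 10363892}} = \frac{252640 \frac{1}{-417280}}{436 \left(-154\right) \frac{1}{10466788}} = \frac{252640 \left(- \frac{1}{417280}\right)}{436 \left(-154\right) \frac{1}{10466788}} = - \frac{1579}{2608 \left(- \frac{16786}{2616697}\right)} = \left(- \frac{1579}{2608}\right) \left(- \frac{2616697}{16786}\right) = \frac{4131764563}{43777888}$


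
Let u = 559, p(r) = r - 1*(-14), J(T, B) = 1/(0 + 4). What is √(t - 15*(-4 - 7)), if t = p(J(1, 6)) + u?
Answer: √2953/2 ≈ 27.171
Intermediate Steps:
J(T, B) = ¼ (J(T, B) = 1/4 = ¼)
p(r) = 14 + r (p(r) = r + 14 = 14 + r)
t = 2293/4 (t = (14 + ¼) + 559 = 57/4 + 559 = 2293/4 ≈ 573.25)
√(t - 15*(-4 - 7)) = √(2293/4 - 15*(-4 - 7)) = √(2293/4 - 15*(-11)) = √(2293/4 + 165) = √(2953/4) = √2953/2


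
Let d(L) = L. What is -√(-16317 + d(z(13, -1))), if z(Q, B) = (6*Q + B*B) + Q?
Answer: -5*I*√649 ≈ -127.38*I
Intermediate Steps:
z(Q, B) = B² + 7*Q (z(Q, B) = (6*Q + B²) + Q = (B² + 6*Q) + Q = B² + 7*Q)
-√(-16317 + d(z(13, -1))) = -√(-16317 + ((-1)² + 7*13)) = -√(-16317 + (1 + 91)) = -√(-16317 + 92) = -√(-16225) = -5*I*√649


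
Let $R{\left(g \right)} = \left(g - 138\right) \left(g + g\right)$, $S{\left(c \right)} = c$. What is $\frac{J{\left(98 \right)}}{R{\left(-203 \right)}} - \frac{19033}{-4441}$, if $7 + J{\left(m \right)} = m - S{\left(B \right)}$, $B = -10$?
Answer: $\frac{2635491259}{614838686} \approx 4.2865$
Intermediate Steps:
$R{\left(g \right)} = 2 g \left(-138 + g\right)$ ($R{\left(g \right)} = \left(-138 + g\right) 2 g = 2 g \left(-138 + g\right)$)
$J{\left(m \right)} = 3 + m$ ($J{\left(m \right)} = -7 + \left(m - -10\right) = -7 + \left(m + 10\right) = -7 + \left(10 + m\right) = 3 + m$)
$\frac{J{\left(98 \right)}}{R{\left(-203 \right)}} - \frac{19033}{-4441} = \frac{3 + 98}{2 \left(-203\right) \left(-138 - 203\right)} - \frac{19033}{-4441} = \frac{101}{2 \left(-203\right) \left(-341\right)} - - \frac{19033}{4441} = \frac{101}{138446} + \frac{19033}{4441} = \frac{2635491259}{614838686}$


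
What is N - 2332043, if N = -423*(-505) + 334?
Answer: -2118094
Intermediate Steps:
N = 213949 (N = 213615 + 334 = 213949)
N - 2332043 = 213949 - 2332043 = -2118094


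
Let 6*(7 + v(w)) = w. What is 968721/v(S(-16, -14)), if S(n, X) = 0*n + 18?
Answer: -968721/4 ≈ -2.4218e+5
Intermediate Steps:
S(n, X) = 18 (S(n, X) = 0 + 18 = 18)
v(w) = -7 + w/6
968721/v(S(-16, -14)) = 968721/(-7 + (⅙)*18) = 968721/(-7 + 3) = 968721/(-4) = 968721*(-¼) = -968721/4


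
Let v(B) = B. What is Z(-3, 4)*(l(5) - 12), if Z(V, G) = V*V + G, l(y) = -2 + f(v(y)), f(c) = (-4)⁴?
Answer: 3146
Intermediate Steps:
f(c) = 256
l(y) = 254 (l(y) = -2 + 256 = 254)
Z(V, G) = G + V² (Z(V, G) = V² + G = G + V²)
Z(-3, 4)*(l(5) - 12) = (4 + (-3)²)*(254 - 12) = (4 + 9)*242 = 13*242 = 3146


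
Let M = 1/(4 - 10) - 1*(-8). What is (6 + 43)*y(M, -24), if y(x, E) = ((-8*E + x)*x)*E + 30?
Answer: -5518184/3 ≈ -1.8394e+6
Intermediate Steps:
M = 47/6 (M = 1/(-6) + 8 = -⅙ + 8 = 47/6 ≈ 7.8333)
y(x, E) = 30 + E*x*(x - 8*E) (y(x, E) = ((x - 8*E)*x)*E + 30 = (x*(x - 8*E))*E + 30 = E*x*(x - 8*E) + 30 = 30 + E*x*(x - 8*E))
(6 + 43)*y(M, -24) = (6 + 43)*(30 - 24*(47/6)² - 8*47/6*(-24)²) = 49*(30 - 24*2209/36 - 8*47/6*576) = 49*(30 - 4418/3 - 36096) = 49*(-112616/3) = -5518184/3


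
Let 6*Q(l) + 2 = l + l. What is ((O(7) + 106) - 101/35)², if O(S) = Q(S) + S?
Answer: 15397776/1225 ≈ 12570.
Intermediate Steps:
Q(l) = -⅓ + l/3 (Q(l) = -⅓ + (l + l)/6 = -⅓ + (2*l)/6 = -⅓ + l/3)
O(S) = -⅓ + 4*S/3 (O(S) = (-⅓ + S/3) + S = -⅓ + 4*S/3)
((O(7) + 106) - 101/35)² = (((-⅓ + (4/3)*7) + 106) - 101/35)² = (((-⅓ + 28/3) + 106) - 101*1/35)² = ((9 + 106) - 101/35)² = (115 - 101/35)² = (3924/35)² = 15397776/1225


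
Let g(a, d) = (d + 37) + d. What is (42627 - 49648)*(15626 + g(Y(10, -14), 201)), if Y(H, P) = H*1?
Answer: -112792365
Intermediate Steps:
Y(H, P) = H
g(a, d) = 37 + 2*d (g(a, d) = (37 + d) + d = 37 + 2*d)
(42627 - 49648)*(15626 + g(Y(10, -14), 201)) = (42627 - 49648)*(15626 + (37 + 2*201)) = -7021*(15626 + (37 + 402)) = -7021*(15626 + 439) = -7021*16065 = -112792365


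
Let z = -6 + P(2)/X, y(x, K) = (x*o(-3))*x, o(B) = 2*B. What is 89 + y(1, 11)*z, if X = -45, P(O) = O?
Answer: 1879/15 ≈ 125.27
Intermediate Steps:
y(x, K) = -6*x² (y(x, K) = (x*(2*(-3)))*x = (x*(-6))*x = (-6*x)*x = -6*x²)
z = -272/45 (z = -6 + 2/(-45) = -6 + 2*(-1/45) = -6 - 2/45 = -272/45 ≈ -6.0444)
89 + y(1, 11)*z = 89 - 6*1²*(-272/45) = 89 - 6*1*(-272/45) = 89 - 6*(-272/45) = 89 + 544/15 = 1879/15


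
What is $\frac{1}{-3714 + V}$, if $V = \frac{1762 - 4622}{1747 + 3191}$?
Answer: $- \frac{2469}{9171296} \approx -0.00026921$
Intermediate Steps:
$V = - \frac{1430}{2469}$ ($V = - \frac{2860}{4938} = \left(-2860\right) \frac{1}{4938} = - \frac{1430}{2469} \approx -0.57918$)
$\frac{1}{-3714 + V} = \frac{1}{-3714 - \frac{1430}{2469}} = \frac{1}{- \frac{9171296}{2469}} = - \frac{2469}{9171296}$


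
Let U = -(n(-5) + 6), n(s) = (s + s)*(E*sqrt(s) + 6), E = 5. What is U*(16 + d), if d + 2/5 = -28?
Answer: -3348/5 - 620*I*sqrt(5) ≈ -669.6 - 1386.4*I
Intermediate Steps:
d = -142/5 (d = -2/5 - 28 = -142/5 ≈ -28.400)
n(s) = 2*s*(6 + 5*sqrt(s)) (n(s) = (s + s)*(5*sqrt(s) + 6) = (2*s)*(6 + 5*sqrt(s)) = 2*s*(6 + 5*sqrt(s)))
U = 54 + 50*I*sqrt(5) (U = -((10*(-5)**(3/2) + 12*(-5)) + 6) = -((10*(-5*I*sqrt(5)) - 60) + 6) = -((-50*I*sqrt(5) - 60) + 6) = -((-60 - 50*I*sqrt(5)) + 6) = -(-54 - 50*I*sqrt(5)) = 54 + 50*I*sqrt(5) ≈ 54.0 + 111.8*I)
U*(16 + d) = (54 + 50*I*sqrt(5))*(16 - 142/5) = (54 + 50*I*sqrt(5))*(-62/5) = -3348/5 - 620*I*sqrt(5)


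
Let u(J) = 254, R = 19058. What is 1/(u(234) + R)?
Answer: 1/19312 ≈ 5.1781e-5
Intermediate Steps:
1/(u(234) + R) = 1/(254 + 19058) = 1/19312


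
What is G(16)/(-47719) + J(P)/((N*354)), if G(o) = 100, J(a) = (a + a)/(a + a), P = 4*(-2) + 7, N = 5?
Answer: -129281/84462630 ≈ -0.0015306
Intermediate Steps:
P = -1 (P = -8 + 7 = -1)
J(a) = 1 (J(a) = (2*a)/((2*a)) = (2*a)*(1/(2*a)) = 1)
G(16)/(-47719) + J(P)/((N*354)) = 100/(-47719) + 1/(5*354) = 100*(-1/47719) + 1/1770 = -100/47719 + 1*(1/1770) = -100/47719 + 1/1770 = -129281/84462630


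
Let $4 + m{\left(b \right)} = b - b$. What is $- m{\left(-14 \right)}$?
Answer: $4$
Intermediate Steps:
$m{\left(b \right)} = -4$ ($m{\left(b \right)} = -4 + \left(b - b\right) = -4 + 0 = -4$)
$- m{\left(-14 \right)} = \left(-1\right) \left(-4\right) = 4$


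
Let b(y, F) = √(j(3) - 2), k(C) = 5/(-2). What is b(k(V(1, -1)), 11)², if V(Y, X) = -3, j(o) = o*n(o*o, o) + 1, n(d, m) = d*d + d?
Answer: 269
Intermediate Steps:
n(d, m) = d + d² (n(d, m) = d² + d = d + d²)
j(o) = 1 + o³*(1 + o²) (j(o) = o*((o*o)*(1 + o*o)) + 1 = o*(o²*(1 + o²)) + 1 = o³*(1 + o²) + 1 = 1 + o³*(1 + o²))
k(C) = -5/2 (k(C) = 5*(-½) = -5/2)
b(y, F) = √269 (b(y, F) = √((1 + 3³ + 3⁵) - 2) = √((1 + 27 + 243) - 2) = √(271 - 2) = √269)
b(k(V(1, -1)), 11)² = (√269)² = 269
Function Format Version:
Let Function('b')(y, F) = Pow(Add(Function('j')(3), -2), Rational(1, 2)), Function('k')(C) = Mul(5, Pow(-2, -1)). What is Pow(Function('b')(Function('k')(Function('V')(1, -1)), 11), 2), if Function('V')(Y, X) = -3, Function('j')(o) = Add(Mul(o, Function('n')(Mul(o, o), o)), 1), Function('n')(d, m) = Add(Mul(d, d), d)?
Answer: 269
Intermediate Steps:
Function('n')(d, m) = Add(d, Pow(d, 2)) (Function('n')(d, m) = Add(Pow(d, 2), d) = Add(d, Pow(d, 2)))
Function('j')(o) = Add(1, Mul(Pow(o, 3), Add(1, Pow(o, 2)))) (Function('j')(o) = Add(Mul(o, Mul(Mul(o, o), Add(1, Mul(o, o)))), 1) = Add(Mul(o, Mul(Pow(o, 2), Add(1, Pow(o, 2)))), 1) = Add(Mul(Pow(o, 3), Add(1, Pow(o, 2))), 1) = Add(1, Mul(Pow(o, 3), Add(1, Pow(o, 2)))))
Function('k')(C) = Rational(-5, 2) (Function('k')(C) = Mul(5, Rational(-1, 2)) = Rational(-5, 2))
Function('b')(y, F) = Pow(269, Rational(1, 2)) (Function('b')(y, F) = Pow(Add(Add(1, Pow(3, 3), Pow(3, 5)), -2), Rational(1, 2)) = Pow(Add(Add(1, 27, 243), -2), Rational(1, 2)) = Pow(Add(271, -2), Rational(1, 2)) = Pow(269, Rational(1, 2)))
Pow(Function('b')(Function('k')(Function('V')(1, -1)), 11), 2) = Pow(Pow(269, Rational(1, 2)), 2) = 269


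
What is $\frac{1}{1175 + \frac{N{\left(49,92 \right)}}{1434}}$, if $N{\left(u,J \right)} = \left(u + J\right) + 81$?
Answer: $\frac{239}{280862} \approx 0.00085095$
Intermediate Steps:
$N{\left(u,J \right)} = 81 + J + u$ ($N{\left(u,J \right)} = \left(J + u\right) + 81 = 81 + J + u$)
$\frac{1}{1175 + \frac{N{\left(49,92 \right)}}{1434}} = \frac{1}{1175 + \frac{81 + 92 + 49}{1434}} = \frac{1}{1175 + 222 \cdot \frac{1}{1434}} = \frac{1}{1175 + \frac{37}{239}} = \frac{1}{\frac{280862}{239}} = \frac{239}{280862}$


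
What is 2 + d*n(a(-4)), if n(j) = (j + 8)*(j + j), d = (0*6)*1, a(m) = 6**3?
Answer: 2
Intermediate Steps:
a(m) = 216
d = 0 (d = 0*1 = 0)
n(j) = 2*j*(8 + j) (n(j) = (8 + j)*(2*j) = 2*j*(8 + j))
2 + d*n(a(-4)) = 2 + 0*(2*216*(8 + 216)) = 2 + 0*(2*216*224) = 2 + 0*96768 = 2 + 0 = 2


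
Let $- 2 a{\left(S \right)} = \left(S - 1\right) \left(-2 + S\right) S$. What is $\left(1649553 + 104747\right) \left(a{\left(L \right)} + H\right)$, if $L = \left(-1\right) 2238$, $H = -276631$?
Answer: $9844975833948700$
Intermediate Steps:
$L = -2238$
$a{\left(S \right)} = - \frac{S \left(-1 + S\right) \left(-2 + S\right)}{2}$ ($a{\left(S \right)} = - \frac{\left(S - 1\right) \left(-2 + S\right) S}{2} = - \frac{\left(-1 + S\right) \left(-2 + S\right) S}{2} = - \frac{S \left(-1 + S\right) \left(-2 + S\right)}{2}$)
$\left(1649553 + 104747\right) \left(a{\left(L \right)} + H\right) = \left(1649553 + 104747\right) \left(\frac{1}{2} \left(-2238\right) \left(-2 - \left(-2238\right)^{2} + 3 \left(-2238\right)\right) - 276631\right) = 1754300 \left(\frac{1}{2} \left(-2238\right) \left(-2 - 5008644 - 6714\right) - 276631\right) = 1754300 \left(\frac{1}{2} \left(-2238\right) \left(-5015360\right) - 276631\right) = 1754300 \left(5612187840 - 276631\right) = 1754300 \cdot 5611911209 = 9844975833948700$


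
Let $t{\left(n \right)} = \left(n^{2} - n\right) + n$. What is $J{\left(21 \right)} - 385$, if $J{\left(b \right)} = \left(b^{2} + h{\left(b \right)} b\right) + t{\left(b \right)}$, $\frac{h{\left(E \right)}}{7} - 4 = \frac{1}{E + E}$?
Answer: $\frac{2177}{2} \approx 1088.5$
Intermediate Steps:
$t{\left(n \right)} = n^{2}$
$h{\left(E \right)} = 28 + \frac{7}{2 E}$ ($h{\left(E \right)} = 28 + \frac{7}{E + E} = 28 + \frac{7}{2 E}$)
$J{\left(b \right)} = 2 b^{2} + b \left(28 + \frac{7}{2 b}\right)$ ($J{\left(b \right)} = \left(b^{2} + \left(28 + \frac{7}{2 b}\right) b\right) + b^{2} = \left(b^{2} + b \left(28 + \frac{7}{2 b}\right)\right) + b^{2} = 2 b^{2} + b \left(28 + \frac{7}{2 b}\right)$)
$J{\left(21 \right)} - 385 = \left(\frac{7}{2} + 2 \cdot 21^{2} + 28 \cdot 21\right) - 385 = \left(\frac{7}{2} + 2 \cdot 441 + 588\right) - 385 = \left(\frac{7}{2} + 882 + 588\right) - 385 = \frac{2947}{2} - 385 = \frac{2177}{2}$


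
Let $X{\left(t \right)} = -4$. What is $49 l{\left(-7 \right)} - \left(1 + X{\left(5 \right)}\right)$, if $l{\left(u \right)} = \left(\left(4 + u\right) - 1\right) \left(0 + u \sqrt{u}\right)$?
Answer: $3 + 1372 i \sqrt{7} \approx 3.0 + 3630.0 i$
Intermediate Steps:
$l{\left(u \right)} = u^{\frac{3}{2}} \left(3 + u\right)$ ($l{\left(u \right)} = \left(3 + u\right) \left(0 + u^{\frac{3}{2}}\right) = \left(3 + u\right) u^{\frac{3}{2}} = u^{\frac{3}{2}} \left(3 + u\right)$)
$49 l{\left(-7 \right)} - \left(1 + X{\left(5 \right)}\right) = 49 \left(-7\right)^{\frac{3}{2}} \left(3 - 7\right) - -3 = 49 - 7 i \sqrt{7} \left(-4\right) + \left(-1 + 4\right) = 49 \cdot 28 i \sqrt{7} + 3 = 1372 i \sqrt{7} + 3 = 3 + 1372 i \sqrt{7}$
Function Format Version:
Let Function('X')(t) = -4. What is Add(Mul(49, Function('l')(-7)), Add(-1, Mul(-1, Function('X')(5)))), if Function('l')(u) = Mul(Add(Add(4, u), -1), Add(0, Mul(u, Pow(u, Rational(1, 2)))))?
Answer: Add(3, Mul(1372, I, Pow(7, Rational(1, 2)))) ≈ Add(3.0000, Mul(3630.0, I))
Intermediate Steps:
Function('l')(u) = Mul(Pow(u, Rational(3, 2)), Add(3, u)) (Function('l')(u) = Mul(Add(3, u), Add(0, Pow(u, Rational(3, 2)))) = Mul(Add(3, u), Pow(u, Rational(3, 2))) = Mul(Pow(u, Rational(3, 2)), Add(3, u)))
Add(Mul(49, Function('l')(-7)), Add(-1, Mul(-1, Function('X')(5)))) = Add(Mul(49, Mul(Pow(-7, Rational(3, 2)), Add(3, -7))), Add(-1, Mul(-1, -4))) = Add(Mul(49, Mul(Mul(-7, I, Pow(7, Rational(1, 2))), -4)), Add(-1, 4)) = Add(Mul(49, Mul(28, I, Pow(7, Rational(1, 2)))), 3) = Add(Mul(1372, I, Pow(7, Rational(1, 2))), 3) = Add(3, Mul(1372, I, Pow(7, Rational(1, 2))))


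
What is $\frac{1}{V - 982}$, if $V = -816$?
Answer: $- \frac{1}{1798} \approx -0.00055617$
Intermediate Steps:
$\frac{1}{V - 982} = \frac{1}{-816 - 982} = \frac{1}{-1798} = - \frac{1}{1798}$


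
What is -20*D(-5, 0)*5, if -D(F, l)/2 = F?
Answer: -1000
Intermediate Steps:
D(F, l) = -2*F
-20*D(-5, 0)*5 = -(-40)*(-5)*5 = -20*10*5 = -200*5 = -1000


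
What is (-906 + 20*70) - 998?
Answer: -504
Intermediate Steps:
(-906 + 20*70) - 998 = (-906 + 1400) - 998 = 494 - 998 = -504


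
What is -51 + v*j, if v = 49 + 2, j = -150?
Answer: -7701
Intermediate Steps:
v = 51
-51 + v*j = -51 + 51*(-150) = -51 - 7650 = -7701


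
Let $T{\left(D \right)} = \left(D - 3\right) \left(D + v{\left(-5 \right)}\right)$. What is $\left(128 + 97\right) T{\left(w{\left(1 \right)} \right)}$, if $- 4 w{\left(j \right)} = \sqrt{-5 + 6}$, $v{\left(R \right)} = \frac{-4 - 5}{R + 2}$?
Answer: $- \frac{32175}{16} \approx -2010.9$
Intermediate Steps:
$v{\left(R \right)} = - \frac{9}{2 + R}$
$w{\left(j \right)} = - \frac{1}{4}$ ($w{\left(j \right)} = - \frac{\sqrt{-5 + 6}}{4} = - \frac{\sqrt{1}}{4} = \left(- \frac{1}{4}\right) 1 = - \frac{1}{4}$)
$T{\left(D \right)} = \left(-3 + D\right) \left(3 + D\right)$ ($T{\left(D \right)} = \left(D - 3\right) \left(D - \frac{9}{2 - 5}\right) = \left(-3 + D\right) \left(D - \frac{9}{-3}\right) = \left(-3 + D\right) \left(D - -3\right) = \left(-3 + D\right) \left(D + 3\right) = \left(-3 + D\right) \left(3 + D\right)$)
$\left(128 + 97\right) T{\left(w{\left(1 \right)} \right)} = \left(128 + 97\right) \left(-9 + \left(- \frac{1}{4}\right)^{2}\right) = 225 \left(-9 + \frac{1}{16}\right) = 225 \left(- \frac{143}{16}\right) = - \frac{32175}{16}$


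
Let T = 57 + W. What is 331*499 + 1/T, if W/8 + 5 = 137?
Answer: 183833098/1113 ≈ 1.6517e+5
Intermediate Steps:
W = 1056 (W = -40 + 8*137 = -40 + 1096 = 1056)
T = 1113 (T = 57 + 1056 = 1113)
331*499 + 1/T = 331*499 + 1/1113 = 165169 + 1/1113 = 183833098/1113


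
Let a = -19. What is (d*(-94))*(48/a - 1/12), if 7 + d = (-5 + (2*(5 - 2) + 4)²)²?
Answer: 42031395/19 ≈ 2.2122e+6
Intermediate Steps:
d = 9018 (d = -7 + (-5 + (2*(5 - 2) + 4)²)² = -7 + (-5 + (2*3 + 4)²)² = -7 + (-5 + (6 + 4)²)² = -7 + (-5 + 10²)² = -7 + (-5 + 100)² = -7 + 95² = -7 + 9025 = 9018)
(d*(-94))*(48/a - 1/12) = (9018*(-94))*(48/(-19) - 1/12) = -847692*(48*(-1/19) - 1*1/12) = -847692*(-48/19 - 1/12) = -847692*(-595/228) = 42031395/19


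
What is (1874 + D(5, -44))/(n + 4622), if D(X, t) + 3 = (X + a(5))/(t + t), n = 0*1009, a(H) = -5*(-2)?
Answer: 164633/406736 ≈ 0.40477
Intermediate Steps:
a(H) = 10
n = 0
D(X, t) = -3 + (10 + X)/(2*t) (D(X, t) = -3 + (X + 10)/(t + t) = -3 + (10 + X)/((2*t)) = -3 + (10 + X)*(1/(2*t)) = -3 + (10 + X)/(2*t))
(1874 + D(5, -44))/(n + 4622) = (1874 + (1/2)*(10 + 5 - 6*(-44))/(-44))/(0 + 4622) = (1874 + (1/2)*(-1/44)*(10 + 5 + 264))/4622 = (1874 + (1/2)*(-1/44)*279)*(1/4622) = (1874 - 279/88)*(1/4622) = (164633/88)*(1/4622) = 164633/406736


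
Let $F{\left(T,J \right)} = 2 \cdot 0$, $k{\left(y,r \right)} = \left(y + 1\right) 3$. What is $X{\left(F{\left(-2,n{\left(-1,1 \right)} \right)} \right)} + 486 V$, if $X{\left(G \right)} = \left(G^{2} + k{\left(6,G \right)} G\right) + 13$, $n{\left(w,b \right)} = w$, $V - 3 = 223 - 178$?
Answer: $23341$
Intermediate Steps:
$V = 48$ ($V = 3 + \left(223 - 178\right) = 3 + 45 = 48$)
$k{\left(y,r \right)} = 3 + 3 y$ ($k{\left(y,r \right)} = \left(1 + y\right) 3 = 3 + 3 y$)
$F{\left(T,J \right)} = 0$
$X{\left(G \right)} = 13 + G^{2} + 21 G$ ($X{\left(G \right)} = \left(G^{2} + \left(3 + 3 \cdot 6\right) G\right) + 13 = \left(G^{2} + \left(3 + 18\right) G\right) + 13 = \left(G^{2} + 21 G\right) + 13 = 13 + G^{2} + 21 G$)
$X{\left(F{\left(-2,n{\left(-1,1 \right)} \right)} \right)} + 486 V = \left(13 + 0^{2} + 21 \cdot 0\right) + 486 \cdot 48 = \left(13 + 0 + 0\right) + 23328 = 13 + 23328 = 23341$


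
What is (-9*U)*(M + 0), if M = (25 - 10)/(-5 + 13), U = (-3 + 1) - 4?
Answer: 405/4 ≈ 101.25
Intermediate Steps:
U = -6 (U = -2 - 4 = -6)
M = 15/8 ≈ 1.8750
(-9*U)*(M + 0) = (-9*(-6))*(15/8 + 0) = 54*(15/8) = 405/4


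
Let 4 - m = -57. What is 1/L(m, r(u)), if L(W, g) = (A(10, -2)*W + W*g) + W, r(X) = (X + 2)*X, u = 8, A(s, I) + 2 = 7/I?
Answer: 2/9211 ≈ 0.00021713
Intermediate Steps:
m = 61 (m = 4 - 1*(-57) = 4 + 57 = 61)
A(s, I) = -2 + 7/I
r(X) = X*(2 + X) (r(X) = (2 + X)*X = X*(2 + X))
L(W, g) = -9*W/2 + W*g (L(W, g) = ((-2 + 7/(-2))*W + W*g) + W = ((-2 + 7*(-1/2))*W + W*g) + W = ((-2 - 7/2)*W + W*g) + W = (-11*W/2 + W*g) + W = -9*W/2 + W*g)
1/L(m, r(u)) = 1/((1/2)*61*(-9 + 2*(8*(2 + 8)))) = 1/((1/2)*61*(-9 + 2*(8*10))) = 1/((1/2)*61*(-9 + 2*80)) = 1/((1/2)*61*(-9 + 160)) = 1/((1/2)*61*151) = 1/(9211/2) = 2/9211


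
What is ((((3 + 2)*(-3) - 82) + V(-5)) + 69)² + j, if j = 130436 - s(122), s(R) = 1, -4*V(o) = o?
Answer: 2098409/16 ≈ 1.3115e+5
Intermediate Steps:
V(o) = -o/4
j = 130435 (j = 130436 - 1*1 = 130436 - 1 = 130435)
((((3 + 2)*(-3) - 82) + V(-5)) + 69)² + j = ((((3 + 2)*(-3) - 82) - ¼*(-5)) + 69)² + 130435 = (((5*(-3) - 82) + 5/4) + 69)² + 130435 = (((-15 - 82) + 5/4) + 69)² + 130435 = ((-97 + 5/4) + 69)² + 130435 = (-383/4 + 69)² + 130435 = (-107/4)² + 130435 = 11449/16 + 130435 = 2098409/16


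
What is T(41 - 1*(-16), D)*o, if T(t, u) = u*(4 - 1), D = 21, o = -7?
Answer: -441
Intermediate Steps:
T(t, u) = 3*u (T(t, u) = u*3 = 3*u)
T(41 - 1*(-16), D)*o = (3*21)*(-7) = 63*(-7) = -441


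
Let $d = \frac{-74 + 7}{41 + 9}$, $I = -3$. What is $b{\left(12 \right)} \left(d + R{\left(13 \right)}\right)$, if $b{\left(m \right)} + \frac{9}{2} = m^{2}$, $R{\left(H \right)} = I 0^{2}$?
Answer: $- \frac{18693}{100} \approx -186.93$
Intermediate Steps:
$R{\left(H \right)} = 0$ ($R{\left(H \right)} = - 3 \cdot 0^{2} = \left(-3\right) 0 = 0$)
$b{\left(m \right)} = - \frac{9}{2} + m^{2}$
$d = - \frac{67}{50} \approx -1.34$
$b{\left(12 \right)} \left(d + R{\left(13 \right)}\right) = \left(- \frac{9}{2} + 12^{2}\right) \left(- \frac{67}{50} + 0\right) = \left(- \frac{9}{2} + 144\right) \left(- \frac{67}{50}\right) = \frac{279}{2} \left(- \frac{67}{50}\right) = - \frac{18693}{100}$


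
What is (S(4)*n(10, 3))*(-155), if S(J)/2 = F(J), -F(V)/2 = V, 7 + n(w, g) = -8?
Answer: -37200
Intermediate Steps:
n(w, g) = -15 (n(w, g) = -7 - 8 = -15)
F(V) = -2*V
S(J) = -4*J (S(J) = 2*(-2*J) = -4*J)
(S(4)*n(10, 3))*(-155) = (-4*4*(-15))*(-155) = -16*(-15)*(-155) = 240*(-155) = -37200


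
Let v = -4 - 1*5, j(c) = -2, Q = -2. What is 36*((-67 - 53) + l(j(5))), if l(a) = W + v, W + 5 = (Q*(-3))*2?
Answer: -4392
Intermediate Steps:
v = -9 (v = -4 - 5 = -9)
W = 7 (W = -5 - 2*(-3)*2 = -5 + 6*2 = -5 + 12 = 7)
l(a) = -2 (l(a) = 7 - 9 = -2)
36*((-67 - 53) + l(j(5))) = 36*((-67 - 53) - 2) = 36*(-120 - 2) = 36*(-122) = -4392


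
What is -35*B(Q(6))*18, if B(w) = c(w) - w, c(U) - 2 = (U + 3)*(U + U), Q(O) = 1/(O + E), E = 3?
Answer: -14630/9 ≈ -1625.6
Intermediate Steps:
Q(O) = 1/(3 + O) (Q(O) = 1/(O + 3) = 1/(3 + O))
c(U) = 2 + 2*U*(3 + U) (c(U) = 2 + (U + 3)*(U + U) = 2 + (3 + U)*(2*U) = 2 + 2*U*(3 + U))
B(w) = 2 + 2*w² + 5*w (B(w) = (2 + 2*w² + 6*w) - w = 2 + 2*w² + 5*w)
-35*B(Q(6))*18 = -35*(2 + 2*(1/(3 + 6))² + 5/(3 + 6))*18 = -35*(2 + 2*(1/9)² + 5/9)*18 = -35*(2 + 2*(⅑)² + 5*(⅑))*18 = -35*(2 + 2*(1/81) + 5/9)*18 = -35*(2 + 2/81 + 5/9)*18 = -35*209/81*18 = -7315/81*18 = -14630/9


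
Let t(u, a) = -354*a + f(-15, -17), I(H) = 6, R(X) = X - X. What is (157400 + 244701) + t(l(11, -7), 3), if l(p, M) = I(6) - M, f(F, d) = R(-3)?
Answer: 401039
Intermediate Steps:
R(X) = 0
f(F, d) = 0
l(p, M) = 6 - M
t(u, a) = -354*a (t(u, a) = -354*a + 0 = -354*a)
(157400 + 244701) + t(l(11, -7), 3) = (157400 + 244701) - 354*3 = 402101 - 1062 = 401039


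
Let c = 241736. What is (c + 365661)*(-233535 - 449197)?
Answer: -414689368604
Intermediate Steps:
(c + 365661)*(-233535 - 449197) = (241736 + 365661)*(-233535 - 449197) = 607397*(-682732) = -414689368604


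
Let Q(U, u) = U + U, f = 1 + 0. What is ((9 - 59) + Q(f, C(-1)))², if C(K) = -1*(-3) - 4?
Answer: 2304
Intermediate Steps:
f = 1
C(K) = -1 (C(K) = 3 - 4 = -1)
Q(U, u) = 2*U
((9 - 59) + Q(f, C(-1)))² = ((9 - 59) + 2*1)² = (-50 + 2)² = (-48)² = 2304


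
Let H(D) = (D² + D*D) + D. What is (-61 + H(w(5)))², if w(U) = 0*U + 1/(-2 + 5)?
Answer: 295936/81 ≈ 3653.5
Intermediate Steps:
w(U) = ⅓ (w(U) = 0 + 1/3 = 0 + ⅓ = ⅓)
H(D) = D + 2*D² (H(D) = (D² + D²) + D = 2*D² + D = D + 2*D²)
(-61 + H(w(5)))² = (-61 + (1 + 2*(⅓))/3)² = (-61 + (1 + ⅔)/3)² = (-61 + (⅓)*(5/3))² = (-61 + 5/9)² = (-544/9)² = 295936/81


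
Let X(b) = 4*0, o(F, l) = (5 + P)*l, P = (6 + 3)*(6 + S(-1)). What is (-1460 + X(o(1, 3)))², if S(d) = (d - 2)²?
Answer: 2131600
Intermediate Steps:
S(d) = (-2 + d)²
P = 135 (P = (6 + 3)*(6 + (-2 - 1)²) = 9*(6 + (-3)²) = 9*(6 + 9) = 9*15 = 135)
o(F, l) = 140*l (o(F, l) = (5 + 135)*l = 140*l)
X(b) = 0
(-1460 + X(o(1, 3)))² = (-1460 + 0)² = (-1460)² = 2131600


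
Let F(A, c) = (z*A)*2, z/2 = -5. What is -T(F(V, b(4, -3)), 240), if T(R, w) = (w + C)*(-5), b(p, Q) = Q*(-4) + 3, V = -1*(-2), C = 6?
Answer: 1230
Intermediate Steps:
z = -10 (z = 2*(-5) = -10)
V = 2
b(p, Q) = 3 - 4*Q (b(p, Q) = -4*Q + 3 = 3 - 4*Q)
F(A, c) = -20*A (F(A, c) = -10*A*2 = -20*A)
T(R, w) = -30 - 5*w (T(R, w) = (w + 6)*(-5) = (6 + w)*(-5) = -30 - 5*w)
-T(F(V, b(4, -3)), 240) = -(-30 - 5*240) = -(-30 - 1200) = -1*(-1230) = 1230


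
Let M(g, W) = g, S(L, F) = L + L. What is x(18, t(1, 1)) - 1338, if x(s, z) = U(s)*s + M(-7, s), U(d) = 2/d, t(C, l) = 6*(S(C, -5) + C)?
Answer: -1343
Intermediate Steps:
S(L, F) = 2*L
t(C, l) = 18*C (t(C, l) = 6*(2*C + C) = 6*(3*C) = 18*C)
x(s, z) = -5 (x(s, z) = (2/s)*s - 7 = 2 - 7 = -5)
x(18, t(1, 1)) - 1338 = -5 - 1338 = -1343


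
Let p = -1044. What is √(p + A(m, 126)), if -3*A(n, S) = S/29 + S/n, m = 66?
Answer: I*√106450619/319 ≈ 32.343*I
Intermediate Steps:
A(n, S) = -S/87 - S/(3*n) (A(n, S) = -(S/29 + S/n)/3 = -S/87 - S/(3*n))
√(p + A(m, 126)) = √(-1044 - 1/87*126*(29 + 66)/66) = √(-1044 - 1/87*126*1/66*95) = √(-1044 - 665/319) = √(-333701/319) = I*√106450619/319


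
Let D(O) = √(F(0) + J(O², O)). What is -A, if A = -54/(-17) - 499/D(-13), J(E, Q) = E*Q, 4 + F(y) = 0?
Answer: -54/17 - 499*I*√2201/2201 ≈ -3.1765 - 10.636*I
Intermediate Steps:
F(y) = -4 (F(y) = -4 + 0 = -4)
D(O) = √(-4 + O³) (D(O) = √(-4 + O²*O) = √(-4 + O³))
A = 54/17 + 499*I*√2201/2201 (A = -54/(-17) - 499/√(-4 + (-13)³) = -54*(-1/17) - 499/√(-4 - 2197) = 54/17 - 499*(-I*√2201/2201) = 54/17 - (-499)*I*√2201/2201 = 54/17 + 499*I*√2201/2201 ≈ 3.1765 + 10.636*I)
-A = -(54/17 + 499*I*√2201/2201) = -54/17 - 499*I*√2201/2201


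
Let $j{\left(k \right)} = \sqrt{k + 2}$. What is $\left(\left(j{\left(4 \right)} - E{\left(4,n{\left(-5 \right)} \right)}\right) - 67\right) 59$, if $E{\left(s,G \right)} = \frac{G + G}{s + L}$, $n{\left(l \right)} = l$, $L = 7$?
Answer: $- \frac{42893}{11} + 59 \sqrt{6} \approx -3754.8$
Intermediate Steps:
$j{\left(k \right)} = \sqrt{2 + k}$
$E{\left(s,G \right)} = \frac{2 G}{7 + s}$ ($E{\left(s,G \right)} = \frac{G + G}{s + 7} = \frac{2 G}{7 + s}$)
$\left(\left(j{\left(4 \right)} - E{\left(4,n{\left(-5 \right)} \right)}\right) - 67\right) 59 = \left(\left(\sqrt{2 + 4} - 2 \left(-5\right) \frac{1}{7 + 4}\right) - 67\right) 59 = \left(\left(\sqrt{6} - 2 \left(-5\right) \frac{1}{11}\right) - 67\right) 59 = \left(\left(\sqrt{6} - - \frac{10}{11}\right) - 67\right) 59 = \left(\left(\sqrt{6} + \frac{10}{11}\right) - 67\right) 59 = \left(\left(\frac{10}{11} + \sqrt{6}\right) - 67\right) 59 = \left(- \frac{727}{11} + \sqrt{6}\right) 59 = - \frac{42893}{11} + 59 \sqrt{6}$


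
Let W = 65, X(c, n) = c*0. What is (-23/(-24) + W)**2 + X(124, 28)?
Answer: 2505889/576 ≈ 4350.5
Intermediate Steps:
X(c, n) = 0
(-23/(-24) + W)**2 + X(124, 28) = (-23/(-24) + 65)**2 + 0 = (-23*(-1/24) + 65)**2 + 0 = (23/24 + 65)**2 + 0 = (1583/24)**2 + 0 = 2505889/576 + 0 = 2505889/576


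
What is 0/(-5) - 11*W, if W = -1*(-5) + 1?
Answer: -66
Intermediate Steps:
W = 6 (W = 5 + 1 = 6)
0/(-5) - 11*W = 0/(-5) - 11*6 = 0*(-⅕) - 66 = 0 - 66 = -66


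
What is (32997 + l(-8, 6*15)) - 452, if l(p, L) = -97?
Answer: 32448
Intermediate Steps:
(32997 + l(-8, 6*15)) - 452 = (32997 - 97) - 452 = 32900 - 452 = 32448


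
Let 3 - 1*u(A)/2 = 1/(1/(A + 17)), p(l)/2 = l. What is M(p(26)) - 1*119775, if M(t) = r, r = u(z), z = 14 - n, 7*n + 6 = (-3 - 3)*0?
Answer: -838829/7 ≈ -1.1983e+5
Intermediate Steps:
p(l) = 2*l
n = -6/7 (n = -6/7 + ((-3 - 3)*0)/7 = -6/7 + (-6*0)/7 = -6/7 + (⅐)*0 = -6/7 + 0 = -6/7 ≈ -0.85714)
z = 104/7 (z = 14 - 1*(-6/7) = 14 + 6/7 = 104/7 ≈ 14.857)
u(A) = -28 - 2*A (u(A) = 6 - (34 + 2*A) = 6 - 2*(17 + A) = 6 + (-34 - 2*A) = -28 - 2*A)
r = -404/7 (r = -28 - 2*104/7 = -28 - 208/7 = -404/7 ≈ -57.714)
M(t) = -404/7
M(p(26)) - 1*119775 = -404/7 - 1*119775 = -404/7 - 119775 = -838829/7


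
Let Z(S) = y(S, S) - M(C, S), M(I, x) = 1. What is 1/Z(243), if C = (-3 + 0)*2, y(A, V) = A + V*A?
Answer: 1/59291 ≈ 1.6866e-5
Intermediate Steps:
y(A, V) = A + A*V
C = -6 (C = -3*2 = -6)
Z(S) = -1 + S*(1 + S) (Z(S) = S*(1 + S) - 1*1 = S*(1 + S) - 1 = -1 + S*(1 + S))
1/Z(243) = 1/(-1 + 243*(1 + 243)) = 1/(-1 + 243*244) = 1/(-1 + 59292) = 1/59291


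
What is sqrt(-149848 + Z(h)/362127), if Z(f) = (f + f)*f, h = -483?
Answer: I*sqrt(2183365888034554)/120709 ≈ 387.1*I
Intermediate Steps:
Z(f) = 2*f**2 (Z(f) = (2*f)*f = 2*f**2)
sqrt(-149848 + Z(h)/362127) = sqrt(-149848 + (2*(-483)**2)/362127) = sqrt(-149848 + (2*233289)*(1/362127)) = sqrt(-149848 + 466578*(1/362127)) = sqrt(-149848 + 155526/120709) = sqrt(-18087846706/120709) = I*sqrt(2183365888034554)/120709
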